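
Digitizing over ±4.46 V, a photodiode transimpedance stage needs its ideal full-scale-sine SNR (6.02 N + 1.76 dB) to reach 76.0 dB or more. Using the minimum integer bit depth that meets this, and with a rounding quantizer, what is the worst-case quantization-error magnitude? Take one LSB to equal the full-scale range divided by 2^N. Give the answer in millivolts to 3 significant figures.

Range = 4.46 − (-4.46) = 8.92 V.
6.02 N + 1.76 ≥ 76.0 gives N ≥ 12.332, so the minimum integer is 13.
One LSB is 8.92 V / 8192 = 1.0889 mV.
Half an LSB is 0.544 mV.

0.544 mV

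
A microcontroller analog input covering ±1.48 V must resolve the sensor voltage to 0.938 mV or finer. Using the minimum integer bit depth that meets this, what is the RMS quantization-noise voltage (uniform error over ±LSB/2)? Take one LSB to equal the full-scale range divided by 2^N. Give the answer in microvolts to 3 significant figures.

Full-scale range = 1.48 V − (-1.48 V) = 2.96 V.
2.96 V / 0.938 mV = 3156. Since 2^11 = 2048 and 2^12 = 4096, N = 12.
Step size = 2.96/4096 V = 0.72266 mV.
σ_q = LSB/√12 = 0.72266 mV/3.4641 = 209 µV.

209 µV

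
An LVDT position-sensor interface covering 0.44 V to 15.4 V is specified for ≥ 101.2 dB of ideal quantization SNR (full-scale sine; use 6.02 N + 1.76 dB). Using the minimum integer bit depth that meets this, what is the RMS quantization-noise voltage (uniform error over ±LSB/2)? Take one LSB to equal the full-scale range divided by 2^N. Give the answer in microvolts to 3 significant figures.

32.9 µV

Range = 15.4 − (0.44) = 14.96 V.
N ≥ (101.2 − 1.76)/6.02 = 16.518 → N_min = 17.
LSB = 14.96 V / 2^17 = 114.14 µV.
σ_q = LSB/√12 = 114.14 µV/3.4641 = 32.9 µV.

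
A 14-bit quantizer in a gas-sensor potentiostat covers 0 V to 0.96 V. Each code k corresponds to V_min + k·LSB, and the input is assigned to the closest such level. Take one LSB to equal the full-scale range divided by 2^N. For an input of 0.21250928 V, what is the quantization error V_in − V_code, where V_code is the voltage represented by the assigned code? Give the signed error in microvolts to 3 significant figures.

−10.3 µV

Span = 0.96 V. LSB = 0.96 V / 2^14 ≈ 58.59 µV.
(V_in − V_min)/LSB = (0.21250928 − (0)) × 16384/0.96 = 3626.8250 → nearest code k = 3627.
Reconstructed level: 0 + 3627 × 0.96/16384 V = 0.21251953125 V.
e = 0.21250928 − (0.21251953125) = −10.3 µV.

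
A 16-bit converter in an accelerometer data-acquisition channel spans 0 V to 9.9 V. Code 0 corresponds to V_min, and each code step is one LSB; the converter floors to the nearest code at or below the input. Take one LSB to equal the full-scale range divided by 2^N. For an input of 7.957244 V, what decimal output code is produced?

52675

V_FS = 9.9 V. LSB = 9.9 V / 2^16 ≈ 151.1 µV.
code = ⌊(V_in − V_min)/LSB⌋ = ⌊(V_in − V_min) × 2^16 / range⌋
     = ⌊(7.957244 − (0)) × 65536 / 9.9⌋ = ⌊7.957244 × 65536/9.9⌋
     = ⌊52675.348⌋ = 52675.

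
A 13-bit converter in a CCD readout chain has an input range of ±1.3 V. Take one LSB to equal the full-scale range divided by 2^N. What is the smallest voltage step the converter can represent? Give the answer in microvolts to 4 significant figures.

317.4 µV

Span: 1.3 V − (-1.3 V) = 2.6 V.
There are 2^13 = 8192 steps.
LSB = 2.6 V / 2^13 = 317.4 µV.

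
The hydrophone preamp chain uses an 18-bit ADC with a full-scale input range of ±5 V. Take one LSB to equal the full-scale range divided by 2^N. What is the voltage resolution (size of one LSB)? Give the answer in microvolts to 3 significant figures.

38.1 µV

Full-scale range = 5 V − (-5 V) = 10 V.
There are 2^18 = 262144 steps.
LSB = 10 V ÷ 2^18 = 10/262144 V = 38.1 µV.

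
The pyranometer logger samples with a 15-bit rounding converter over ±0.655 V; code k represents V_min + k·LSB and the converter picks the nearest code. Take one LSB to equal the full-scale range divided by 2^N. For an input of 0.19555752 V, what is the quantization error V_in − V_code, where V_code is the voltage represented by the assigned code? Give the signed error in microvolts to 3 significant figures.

−15.0 µV

Full-scale range = 0.655 V − (-0.655 V) = 1.31 V. LSB = 1.31 V / 2^15 ≈ 39.98 µV.
(0.19555752 − (-0.655)) / LSB = 0.85055752 × 32768/1.31 = 21275.6250. Nearest integer: k = 21276.
Reconstructed level: -0.655 + 21276 × 1.31/32768 V = 0.19557250977 V.
e = 0.19555752 − (0.19557250977) = −15.0 µV.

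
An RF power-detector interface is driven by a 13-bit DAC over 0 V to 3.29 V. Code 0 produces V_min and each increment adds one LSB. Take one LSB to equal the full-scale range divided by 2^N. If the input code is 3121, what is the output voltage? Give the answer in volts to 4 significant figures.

1.253 V

Full-scale range = 3.29 V. LSB = 3.29 V / 2^13.
V_out = 0 + 3121 × (3.29/8192) V
      = 0 V + 1.25343 V = 1.25343 V.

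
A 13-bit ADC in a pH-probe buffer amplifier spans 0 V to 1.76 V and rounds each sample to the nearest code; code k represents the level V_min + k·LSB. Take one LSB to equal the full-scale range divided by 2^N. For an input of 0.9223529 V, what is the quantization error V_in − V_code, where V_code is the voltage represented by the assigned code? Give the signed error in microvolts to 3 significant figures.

+28.7 µV

Full-scale range = 1.76 V. LSB = 1.76 V / 2^13 ≈ 214.8 µV.
(0.9223529 − (0)) / LSB = 0.9223529 × 8192/1.76 = 4293.1335. Nearest integer: k = 4293.
V_code = V_min + k × range/2^13 = 0 + 4293 × 1.76/8192 = 0.9223242188 V.
e = 0.9223529 − (0.9223242188) = +28.7 µV.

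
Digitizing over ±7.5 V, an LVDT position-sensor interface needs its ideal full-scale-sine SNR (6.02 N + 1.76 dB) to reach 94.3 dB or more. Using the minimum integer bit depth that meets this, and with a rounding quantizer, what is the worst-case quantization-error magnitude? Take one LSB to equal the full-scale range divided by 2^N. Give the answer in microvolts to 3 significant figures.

114 µV

Full-scale range = 7.5 V − (-7.5 V) = 15 V.
Required N = ⌈(94.3 − 1.76)/6.02⌉ = ⌈15.372⌉ = 16.
LSB = 15 V ÷ 2^16 = 15/65536 V = 228.88 µV.
|e|_max = LSB/2 = 114 µV.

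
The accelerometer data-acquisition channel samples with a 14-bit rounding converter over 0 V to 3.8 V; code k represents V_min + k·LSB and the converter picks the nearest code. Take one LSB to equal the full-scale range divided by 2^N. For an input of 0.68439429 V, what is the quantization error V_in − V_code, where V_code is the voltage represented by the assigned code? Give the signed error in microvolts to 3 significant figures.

Full-scale range = 3.8 V. LSB = 3.8 V / 2^14 ≈ 231.9 µV.
(V_in − V_min)/LSB = (0.68439429 − (0)) × 16384/3.8 = 2950.8200 → nearest code k = 2951.
Reconstructed level: 0 + 2951 × 3.8/16384 V = 0.68443603516 V.
Error = V_in − V_code = 0.68439429 − (0.68443603516) = −41.7 µV.

−41.7 µV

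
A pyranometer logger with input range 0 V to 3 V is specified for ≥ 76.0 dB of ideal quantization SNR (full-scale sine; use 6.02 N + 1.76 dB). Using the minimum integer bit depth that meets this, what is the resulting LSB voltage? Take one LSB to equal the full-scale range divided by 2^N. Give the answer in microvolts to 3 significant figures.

Span = 3 V.
N ≥ (76.0 − 1.76)/6.02 = 12.332 → N_min = 13.
Step size = 3/8192 V = 366 µV.

366 µV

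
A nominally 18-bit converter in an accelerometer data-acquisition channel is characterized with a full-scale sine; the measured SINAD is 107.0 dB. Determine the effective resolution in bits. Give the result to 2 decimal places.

Inverting SNR = 6.02 N + 1.76: N_eff = (107.0 − 1.76)/6.02 = 17.4817.

17.48 bits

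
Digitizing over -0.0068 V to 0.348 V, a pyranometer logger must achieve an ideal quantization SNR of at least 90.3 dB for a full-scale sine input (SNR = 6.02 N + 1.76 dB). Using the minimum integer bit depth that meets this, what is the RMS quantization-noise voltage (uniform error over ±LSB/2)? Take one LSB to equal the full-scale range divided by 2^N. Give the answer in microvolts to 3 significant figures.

3.13 µV

The full-scale span is 0.348 − (-0.0068) = 0.3548 V.
Required N = ⌈(90.3 − 1.76)/6.02⌉ = ⌈14.708⌉ = 15.
LSB = 0.3548 V ÷ 2^15 = 0.3548/32768 V = 10.828 µV.
σ_q = LSB/√12 = 10.828 µV/3.4641 = 3.13 µV.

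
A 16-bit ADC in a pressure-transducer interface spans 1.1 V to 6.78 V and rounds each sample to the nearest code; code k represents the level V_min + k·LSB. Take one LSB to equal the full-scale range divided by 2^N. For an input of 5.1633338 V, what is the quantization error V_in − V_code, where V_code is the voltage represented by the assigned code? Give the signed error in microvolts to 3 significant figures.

Full-scale range = 6.78 V − (1.1 V) = 5.68 V. LSB = 5.68 V / 2^16 ≈ 86.67 µV.
Position in LSBs: (5.1633338 − (1.1)) × 65536/5.68 = 46882.8598; rounding gives k = 46883.
V_code = V_min + k × range/2^16 = 1.1 + 46883 × 5.68/65536 = 5.1633459473 V.
Error = V_in − V_code = 5.1633338 − (5.1633459473) = −12.1 µV.

−12.1 µV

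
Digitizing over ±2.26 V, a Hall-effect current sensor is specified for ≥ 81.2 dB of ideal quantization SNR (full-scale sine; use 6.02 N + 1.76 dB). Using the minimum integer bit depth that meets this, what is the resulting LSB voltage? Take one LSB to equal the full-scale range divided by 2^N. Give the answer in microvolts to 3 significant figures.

Span: 2.26 V − (-2.26 V) = 4.52 V.
N ≥ (81.2 − 1.76)/6.02 = 13.196 → N_min = 14.
LSB = 4.52 V / 2^14 = 276 µV.

276 µV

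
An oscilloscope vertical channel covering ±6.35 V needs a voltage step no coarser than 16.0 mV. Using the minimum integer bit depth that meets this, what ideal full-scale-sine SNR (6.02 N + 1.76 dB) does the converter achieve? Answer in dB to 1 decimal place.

62.0 dB

Range = 6.35 − (-6.35) = 12.7 V.
Need 2^N ≥ 12.7 V / 16.0 mV = 793.7 → N_min = 10.
6.02(10) + 1.76 = 61.96 dB.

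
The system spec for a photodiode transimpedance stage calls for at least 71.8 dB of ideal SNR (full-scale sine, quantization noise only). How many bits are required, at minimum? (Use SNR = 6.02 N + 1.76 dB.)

12 bits

6.02 N + 1.76 ≥ 71.8 gives N ≥ 11.635, so the minimum integer is 12.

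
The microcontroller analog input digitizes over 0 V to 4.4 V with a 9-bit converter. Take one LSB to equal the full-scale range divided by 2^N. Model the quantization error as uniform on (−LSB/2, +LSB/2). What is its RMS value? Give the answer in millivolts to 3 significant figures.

Full-scale range = 4.4 V.
LSB = 4.4 V ÷ 2^9 = 4.4/512 V = 8.5938 mV.
For a uniform distribution on [−LSB/2, +LSB/2], V_rms = LSB/√12 = 8.5938 mV/3.4641 = 2.48 mV.

2.48 mV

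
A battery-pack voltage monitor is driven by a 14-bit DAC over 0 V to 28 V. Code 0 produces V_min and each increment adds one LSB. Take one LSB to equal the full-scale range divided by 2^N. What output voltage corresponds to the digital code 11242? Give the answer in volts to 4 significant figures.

19.21 V

Span = 28 V. LSB = 28 V / 2^14.
V_out = V_min + code × LSB = 0 V + 11242 × 28 V / 16384
      = 0 V + 19.2124 V = 19.2124 V.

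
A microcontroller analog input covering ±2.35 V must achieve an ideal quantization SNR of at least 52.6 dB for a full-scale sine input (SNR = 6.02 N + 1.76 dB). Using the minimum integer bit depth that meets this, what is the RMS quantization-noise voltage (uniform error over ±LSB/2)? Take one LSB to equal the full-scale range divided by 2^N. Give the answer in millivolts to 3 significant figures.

2.65 mV

The full-scale span is 2.35 − (-2.35) = 4.7 V.
Solving 6.02 N ≥ 52.6 − 1.76: N ≥ 8.445. Round up → N = 9.
LSB = 4.7 V ÷ 2^9 = 4.7/512 V = 9.1797 mV.
σ_q = LSB/√12 = 9.1797 mV/3.4641 = 2.65 mV.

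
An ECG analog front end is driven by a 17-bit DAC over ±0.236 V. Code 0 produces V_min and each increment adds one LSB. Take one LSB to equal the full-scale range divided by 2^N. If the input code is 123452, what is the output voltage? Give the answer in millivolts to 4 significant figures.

The full-scale span is 0.236 − (-0.236) = 0.472 V. LSB = 0.472 V / 2^17.
Output = V_min + (123452/131072) × range = -0.236 + 0.941864 × 0.472 V
      = -0.236 V + 0.444560 V = 0.208560 V.

208.6 mV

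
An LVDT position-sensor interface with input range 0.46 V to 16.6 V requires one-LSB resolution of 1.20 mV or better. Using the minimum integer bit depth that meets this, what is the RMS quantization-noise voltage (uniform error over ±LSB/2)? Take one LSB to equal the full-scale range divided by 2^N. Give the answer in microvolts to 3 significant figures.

Span: 16.6 V − (0.46 V) = 16.14 V.
16.14 V / 1.20 mV = 13450. Since 2^13 = 8192 and 2^14 = 16384, N = 14.
LSB = 16.14 V / 2^14 = 0.98511 mV.
RMS noise = LSB/√12 = 284 µV.

284 µV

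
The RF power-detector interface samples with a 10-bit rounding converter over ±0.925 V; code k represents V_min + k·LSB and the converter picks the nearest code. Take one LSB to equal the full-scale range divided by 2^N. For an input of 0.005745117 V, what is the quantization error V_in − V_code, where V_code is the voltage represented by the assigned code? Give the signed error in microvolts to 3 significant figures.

The full-scale span is 0.925 − (-0.925) = 1.85 V. LSB = 1.85 V / 2^10 ≈ 1.807 mV.
(V_in − V_min)/LSB = (0.005745117 − (-0.925)) × 1024/1.85 = 515.1800 → nearest code k = 515.
V_code = V_min + k × range/2^10 = -0.925 + 515 × 1.85/1024 = 0.005419921875 V.
e = 0.005745117 − (0.005419921875) = +325 µV.

+325 µV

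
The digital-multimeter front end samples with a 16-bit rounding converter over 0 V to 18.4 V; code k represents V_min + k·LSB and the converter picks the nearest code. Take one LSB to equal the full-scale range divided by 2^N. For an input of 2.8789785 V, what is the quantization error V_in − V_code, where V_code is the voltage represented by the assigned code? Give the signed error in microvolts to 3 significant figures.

+47.8 µV

Span = 18.4 V. LSB = 18.4 V / 2^16 ≈ 280.8 µV.
(V_in − V_min)/LSB = (2.8789785 − (0)) × 65536/18.4 = 10254.1704 → nearest code k = 10254.
V_code = 0 + (10254/65536) × 18.4 = 2.8789306641 V.
V_in − V_code = 2.8789785 − (2.8789306641) = +47.8 µV.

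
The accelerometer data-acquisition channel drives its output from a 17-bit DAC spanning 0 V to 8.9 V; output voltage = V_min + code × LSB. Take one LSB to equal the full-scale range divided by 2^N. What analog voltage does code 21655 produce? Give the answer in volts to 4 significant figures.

1.470 V

Span = 8.9 V. LSB = 8.9 V / 2^17.
V_out = 0 + 21655 × (8.9/131072) V
      = 0 V + 1.47041 V = 1.47041 V.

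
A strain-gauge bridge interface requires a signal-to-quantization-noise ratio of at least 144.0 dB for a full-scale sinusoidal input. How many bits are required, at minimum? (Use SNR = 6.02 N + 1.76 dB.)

Required N = ⌈(144.0 − 1.76)/6.02⌉ = ⌈23.628⌉ = 24.

24 bits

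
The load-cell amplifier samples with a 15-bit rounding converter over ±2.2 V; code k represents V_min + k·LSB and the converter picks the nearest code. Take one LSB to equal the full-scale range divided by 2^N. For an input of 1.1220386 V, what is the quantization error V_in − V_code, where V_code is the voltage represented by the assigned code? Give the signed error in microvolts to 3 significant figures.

+17.1 µV

Full-scale range = 2.2 V − (-2.2 V) = 4.4 V. LSB = 4.4 V / 2^15 ≈ 134.3 µV.
(1.1220386 − (-2.2)) / LSB = 3.3220386 × 32768/4.4 = 24740.1275. Nearest integer: k = 24740.
V_code = -2.2 + (24740/32768) × 4.4 = 1.1220214844 V.
Error = V_in − V_code = 1.1220386 − (1.1220214844) = +17.1 µV.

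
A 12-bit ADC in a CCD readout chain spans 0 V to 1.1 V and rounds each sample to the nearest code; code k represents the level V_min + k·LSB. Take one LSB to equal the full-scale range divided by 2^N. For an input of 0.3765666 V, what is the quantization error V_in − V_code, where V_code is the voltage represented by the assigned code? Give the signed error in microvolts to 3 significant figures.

+52.9 µV

Span = 1.1 V. LSB = 1.1 V / 2^12 ≈ 268.6 µV.
(V_in − V_min)/LSB = (0.3765666 − (0)) × 4096/1.1 = 1402.1971 → nearest code k = 1402.
V_code = 0 + (1402/4096) × 1.1 = 0.3765136719 V.
Error = V_in − V_code = 0.3765666 − (0.3765136719) = +52.9 µV.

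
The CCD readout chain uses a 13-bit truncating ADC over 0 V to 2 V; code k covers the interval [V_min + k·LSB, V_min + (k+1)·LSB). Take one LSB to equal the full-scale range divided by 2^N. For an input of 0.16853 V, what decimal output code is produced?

V_FS = 2 V. LSB = 2 V / 2^13 ≈ 244.1 µV.
code = ⌊(V_in − V_min)/LSB⌋ = ⌊(V_in − V_min) × 2^13 / range⌋
     = ⌊(0.16853 − (0)) × 8192 / 2⌋ = ⌊0.16853 × 8192/2⌋
     = ⌊690.299⌋ = 690.

690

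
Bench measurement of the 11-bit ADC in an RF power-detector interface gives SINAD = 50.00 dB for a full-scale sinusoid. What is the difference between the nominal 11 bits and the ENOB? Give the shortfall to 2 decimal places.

N_eff = (50.00 − 1.76)/6.02 = 8.0133 bits.
11 − 8.0133 = 2.99 bits below nominal.

2.99 bits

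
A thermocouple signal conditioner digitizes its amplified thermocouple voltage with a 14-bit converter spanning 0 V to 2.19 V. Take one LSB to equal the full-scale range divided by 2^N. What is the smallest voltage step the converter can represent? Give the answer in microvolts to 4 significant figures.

Range is 2.19 V.
2^14 = 16384 levels.
LSB = 2.19 V ÷ 2^14 = 2.19/16384 V = 133.7 µV.

133.7 µV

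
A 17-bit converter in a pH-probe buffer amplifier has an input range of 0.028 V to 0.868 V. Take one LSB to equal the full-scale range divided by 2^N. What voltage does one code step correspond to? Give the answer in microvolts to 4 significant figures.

Full-scale range = 0.868 V − (0.028 V) = 0.84 V.
2^17 = 131072 levels.
LSB = 0.84 V / 2^17 = 6.409 µV.

6.409 µV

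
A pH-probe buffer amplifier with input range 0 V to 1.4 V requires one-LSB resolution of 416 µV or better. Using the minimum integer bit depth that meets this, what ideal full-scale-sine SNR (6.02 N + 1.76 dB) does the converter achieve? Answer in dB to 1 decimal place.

74.0 dB

V_FS = 1.4 V.
1.4 V / 416 µV = 3365. Since 2^11 = 2048 and 2^12 = 4096, N = 12.
Ideal SNR at N = 12: 6.02·12 + 1.76 = 74.0 dB.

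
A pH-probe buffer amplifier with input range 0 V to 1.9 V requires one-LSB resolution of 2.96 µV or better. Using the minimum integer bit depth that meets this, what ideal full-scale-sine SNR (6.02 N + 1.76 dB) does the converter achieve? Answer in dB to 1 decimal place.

122.2 dB

Full-scale range = 1.9 V.
Required number of levels: 1.9/2.96 µV = 641890; smallest N with 2^N ≥ that is 20.
SNR = 6.02 × 20 + 1.76 = 122.16 dB.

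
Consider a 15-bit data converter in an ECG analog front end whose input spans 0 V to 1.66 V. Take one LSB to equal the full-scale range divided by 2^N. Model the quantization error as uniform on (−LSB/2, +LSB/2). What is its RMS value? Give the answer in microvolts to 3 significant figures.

V_FS = 1.66 V.
LSB = 1.66 V / 2^15 = 50.659 µV.
RMS of a uniform error over width LSB is LSB/√12 = 14.6 µV.

14.6 µV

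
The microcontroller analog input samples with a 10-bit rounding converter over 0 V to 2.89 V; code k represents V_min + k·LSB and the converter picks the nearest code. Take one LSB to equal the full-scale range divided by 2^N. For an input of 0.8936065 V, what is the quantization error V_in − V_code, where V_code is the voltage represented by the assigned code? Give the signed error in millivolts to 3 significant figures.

Span = 2.89 V. LSB = 2.89 V / 2^10 ≈ 2.822 mV.
Position in LSBs: (0.8936065 − (0)) × 1024/2.89 = 316.6274; rounding gives k = 317.
V_code = 0 + (317/1024) × 2.89 = 0.8946582031 V.
e = 0.8936065 − (0.8946582031) = −1.05 mV.

−1.05 mV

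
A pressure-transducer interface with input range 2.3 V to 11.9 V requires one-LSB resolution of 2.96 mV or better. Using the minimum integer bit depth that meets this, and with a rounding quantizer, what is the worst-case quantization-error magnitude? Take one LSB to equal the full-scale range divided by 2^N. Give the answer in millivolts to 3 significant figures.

1.17 mV

The full-scale span is 11.9 − (2.3) = 9.6 V.
Required number of levels: 9.6/2.96 mV = 3243.2; smallest N with 2^N ≥ that is 12.
LSB = 9.6 V / 2^12 = 2.3438 mV.
Max error for round-to-nearest is LSB/2 = 1.17 mV.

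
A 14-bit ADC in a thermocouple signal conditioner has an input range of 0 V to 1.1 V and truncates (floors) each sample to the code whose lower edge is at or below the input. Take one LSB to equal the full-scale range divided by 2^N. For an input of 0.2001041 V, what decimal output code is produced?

2980

Span = 1.1 V. LSB = 1.1 V / 2^14 ≈ 67.14 µV.
code = ⌊(V_in − V_min)/LSB⌋ = ⌊(V_in − V_min) × 2^14 / range⌋
     = ⌊(0.2001041 − (0)) × 16384 / 1.1⌋ = ⌊0.2001041 × 16384/1.1⌋
     = ⌊2980.460⌋ = 2980.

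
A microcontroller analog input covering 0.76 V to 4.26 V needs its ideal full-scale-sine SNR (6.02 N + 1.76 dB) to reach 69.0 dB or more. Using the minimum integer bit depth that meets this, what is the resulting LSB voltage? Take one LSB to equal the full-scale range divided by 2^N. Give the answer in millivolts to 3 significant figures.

Full-scale range = 4.26 V − (0.76 V) = 3.5 V.
Required N = ⌈(69.0 − 1.76)/6.02⌉ = ⌈11.169⌉ = 12.
Step size = 3.5/4096 V = 0.854 mV.

0.854 mV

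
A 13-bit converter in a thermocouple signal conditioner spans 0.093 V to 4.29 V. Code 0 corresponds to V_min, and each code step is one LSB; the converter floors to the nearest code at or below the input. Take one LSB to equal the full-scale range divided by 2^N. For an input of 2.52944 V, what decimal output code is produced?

Full-scale range = 4.29 V − (0.093 V) = 4.197 V. LSB = 4.197 V / 2^13 ≈ 0.5123 mV.
(V_in − V_min) × 2^13/range = (2.52944 − (0.093)) × 8192/4.197 = 4755.615.
Floor → code = 4755.

4755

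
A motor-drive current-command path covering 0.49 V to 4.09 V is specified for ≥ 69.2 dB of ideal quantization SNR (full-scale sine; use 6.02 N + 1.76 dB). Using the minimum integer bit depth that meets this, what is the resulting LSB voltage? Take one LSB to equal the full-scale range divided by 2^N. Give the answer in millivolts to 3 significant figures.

0.879 mV

Full-scale range = 4.09 V − (0.49 V) = 3.6 V.
Required N = ⌈(69.2 − 1.76)/6.02⌉ = ⌈11.203⌉ = 12.
Step size = 3.6/4096 V = 0.879 mV.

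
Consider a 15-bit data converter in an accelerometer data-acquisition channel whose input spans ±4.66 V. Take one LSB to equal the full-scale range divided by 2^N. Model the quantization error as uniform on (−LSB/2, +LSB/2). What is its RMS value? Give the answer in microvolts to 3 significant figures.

82.1 µV

Span: 4.66 V − (-4.66 V) = 9.32 V.
Step size = 9.32/32768 V = 284.42 µV.
RMS of a uniform error over width LSB is LSB/√12 = 82.1 µV.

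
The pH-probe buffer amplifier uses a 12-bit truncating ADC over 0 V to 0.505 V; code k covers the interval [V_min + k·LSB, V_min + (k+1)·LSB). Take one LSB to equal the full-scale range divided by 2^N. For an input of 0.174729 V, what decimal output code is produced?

Span = 0.505 V. LSB = 0.505 V / 2^12 ≈ 123.3 µV.
code = ⌊(V_in − V_min)/LSB⌋ = ⌊(V_in − V_min) × 2^12 / range⌋
     = ⌊(0.174729 − (0)) × 4096 / 0.505⌋ = ⌊0.174729 × 4096/0.505⌋
     = ⌊1417.208⌋ = 1417.

1417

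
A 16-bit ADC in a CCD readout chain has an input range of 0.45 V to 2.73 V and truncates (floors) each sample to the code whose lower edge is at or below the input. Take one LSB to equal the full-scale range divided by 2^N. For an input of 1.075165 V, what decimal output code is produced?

Full-scale range = 2.73 V − (0.45 V) = 2.28 V. LSB = 2.28 V / 2^16 ≈ 34.79 µV.
code = ⌊(V_in − V_min)/LSB⌋ = ⌊(V_in − V_min) × 2^16 / range⌋
     = ⌊(1.075165 − (0.45)) × 65536 / 2.28⌋ = ⌊0.625165 × 65536/2.28⌋
     = ⌊17969.655⌋ = 17969.

17969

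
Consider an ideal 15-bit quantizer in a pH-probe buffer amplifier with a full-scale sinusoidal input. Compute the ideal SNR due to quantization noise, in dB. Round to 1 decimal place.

92.1 dB

6.02(15) + 1.76 = 90.30 + 1.76 = 92.06 dB.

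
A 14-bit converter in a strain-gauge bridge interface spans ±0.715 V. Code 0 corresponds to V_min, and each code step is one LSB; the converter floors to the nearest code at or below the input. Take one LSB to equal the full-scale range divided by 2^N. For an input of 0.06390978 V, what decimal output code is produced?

Range = 0.715 − (-0.715) = 1.43 V. LSB = 1.43 V / 2^14 ≈ 87.28 µV.
V_in − V_min = 0.06390978 − (-0.715) = 0.77890978 V.
Divide by LSB: 0.77890978 × 16384/1.43 = 8924.2362.
Truncating gives code 8924.

8924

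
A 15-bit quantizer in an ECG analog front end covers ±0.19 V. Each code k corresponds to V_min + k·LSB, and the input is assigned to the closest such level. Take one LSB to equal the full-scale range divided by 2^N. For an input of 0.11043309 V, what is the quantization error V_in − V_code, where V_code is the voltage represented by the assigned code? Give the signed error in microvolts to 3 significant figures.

−2.09 µV

The full-scale span is 0.19 − (-0.19) = 0.38 V. LSB = 0.38 V / 2^15 ≈ 11.60 µV.
Position in LSBs: (0.11043309 − (-0.19)) × 32768/0.38 = 25906.8197; rounding gives k = 25907.
V_code = -0.19 + (25907/32768) × 0.38 = 0.11043518066 V.
e = 0.11043309 − (0.11043518066) = −2.09 µV.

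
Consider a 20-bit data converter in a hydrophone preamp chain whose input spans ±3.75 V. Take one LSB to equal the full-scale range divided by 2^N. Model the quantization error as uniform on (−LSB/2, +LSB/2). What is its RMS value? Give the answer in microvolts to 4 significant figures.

2.065 µV

The full-scale span is 3.75 − (-3.75) = 7.5 V.
One LSB is 7.5 V / 1048576 = 7.15256 µV.
For a uniform distribution on [−LSB/2, +LSB/2], V_rms = LSB/√12 = 7.15256 µV/3.4641 = 2.065 µV.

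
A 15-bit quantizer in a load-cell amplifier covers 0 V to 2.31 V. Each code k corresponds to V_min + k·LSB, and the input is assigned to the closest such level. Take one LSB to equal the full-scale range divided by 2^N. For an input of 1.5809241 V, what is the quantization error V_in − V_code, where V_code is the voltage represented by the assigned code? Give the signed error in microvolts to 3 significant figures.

Range is 2.31 V. LSB = 2.31 V / 2^15 ≈ 70.50 µV.
(1.5809241 − (0)) / LSB = 1.5809241 × 32768/2.31 = 22425.8532. Nearest integer: k = 22426.
Reconstructed level: 0 + 22426 × 2.31/32768 V = 1.5809344482 V.
V_in − V_code = 1.5809241 − (1.5809344482) = −10.3 µV.

−10.3 µV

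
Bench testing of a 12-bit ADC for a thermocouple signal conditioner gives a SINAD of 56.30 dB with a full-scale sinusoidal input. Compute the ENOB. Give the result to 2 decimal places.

9.06 bits

ENOB = (56.30 − 1.76)/6.02 = 9.0598 bits.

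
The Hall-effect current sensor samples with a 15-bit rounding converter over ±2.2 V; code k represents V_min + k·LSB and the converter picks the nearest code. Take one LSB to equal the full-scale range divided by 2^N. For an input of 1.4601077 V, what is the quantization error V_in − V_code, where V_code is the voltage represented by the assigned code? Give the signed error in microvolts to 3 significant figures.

−24.1 µV

Range = 2.2 − (-2.2) = 4.4 V. LSB = 4.4 V / 2^15 ≈ 134.3 µV.
Position in LSBs: (1.4601077 − (-2.2)) × 32768/4.4 = 27257.8203; rounding gives k = 27258.
V_code = V_min + k × range/2^15 = -2.2 + 27258 × 4.4/32768 = 1.4601318359 V.
V_in − V_code = 1.4601077 − (1.4601318359) = −24.1 µV.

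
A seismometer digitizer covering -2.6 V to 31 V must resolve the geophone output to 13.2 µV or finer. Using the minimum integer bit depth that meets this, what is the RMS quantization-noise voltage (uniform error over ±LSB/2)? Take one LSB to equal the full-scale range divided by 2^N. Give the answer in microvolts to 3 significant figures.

Span: 31 V − (-2.6 V) = 33.6 V.
33.6 V / 13.2 µV = 2.545e6. Since 2^21 = 2097152 and 2^22 = 4194304, N = 22.
LSB = 33.6 V / 2^22 = 8.0109 µV.
RMS noise = LSB/√12 = 2.31 µV.

2.31 µV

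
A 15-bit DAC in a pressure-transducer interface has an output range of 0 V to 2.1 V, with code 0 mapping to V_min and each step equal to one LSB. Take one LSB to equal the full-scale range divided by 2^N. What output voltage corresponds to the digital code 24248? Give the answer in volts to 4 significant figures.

Range is 2.1 V. LSB = 2.1 V / 2^15.
V_out = 0 + 24248 × (2.1/32768) V
      = 0 + 1.55398 = 1.55398 V.

1.554 V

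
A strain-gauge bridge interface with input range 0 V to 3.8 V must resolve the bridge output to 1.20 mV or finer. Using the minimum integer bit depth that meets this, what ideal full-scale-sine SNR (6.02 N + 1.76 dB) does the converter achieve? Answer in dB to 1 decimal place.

Span = 3.8 V.
Levels needed ≥ 3.8/1.20 mV = 3167. 2^12 = 4096 suffices, so N_min = 12.
SNR = 6.02 × 12 + 1.76 = 74.00 dB.

74.0 dB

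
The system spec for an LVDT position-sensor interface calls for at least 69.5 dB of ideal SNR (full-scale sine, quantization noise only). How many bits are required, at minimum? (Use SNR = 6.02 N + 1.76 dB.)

12 bits

6.02 N + 1.76 ≥ 69.5 gives N ≥ 11.252, so the minimum integer is 12.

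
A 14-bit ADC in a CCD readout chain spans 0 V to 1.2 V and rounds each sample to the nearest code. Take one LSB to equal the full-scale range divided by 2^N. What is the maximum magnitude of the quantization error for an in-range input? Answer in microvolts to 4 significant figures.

36.62 µV

Span = 1.2 V.
LSB = 1.2 V ÷ 2^14 = 1.2/16384 V = 73.2422 µV.
|e|_max = LSB/2 = 36.62 µV.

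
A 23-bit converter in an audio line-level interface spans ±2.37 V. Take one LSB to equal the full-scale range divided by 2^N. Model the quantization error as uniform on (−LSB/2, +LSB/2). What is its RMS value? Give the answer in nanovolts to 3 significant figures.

The full-scale span is 2.37 − (-2.37) = 4.74 V.
LSB = 4.74 V ÷ 2^23 = 4.74/8388608 V = 0.56505 µV.
σ_q = LSB/√12 = 0.56505 µV/3.4641 = 163 nV.

163 nV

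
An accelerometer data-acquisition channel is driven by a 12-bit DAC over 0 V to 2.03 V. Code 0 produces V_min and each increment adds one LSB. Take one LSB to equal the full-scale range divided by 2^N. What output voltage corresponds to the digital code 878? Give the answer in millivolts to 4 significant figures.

Span = 2.03 V. LSB = 2.03 V / 2^12.
V_out = 0 + 878 × (2.03/4096) V
      = 0 V + 0.435142 V = 0.435142 V.

435.1 mV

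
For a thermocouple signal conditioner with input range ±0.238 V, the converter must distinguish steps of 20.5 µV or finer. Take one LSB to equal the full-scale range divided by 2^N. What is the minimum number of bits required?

Span: 0.238 V − (-0.238 V) = 0.476 V.
0.476 V / 20.5 µV = 23220. Since 2^14 = 16384 and 2^15 = 32768, N = 15.

15 bits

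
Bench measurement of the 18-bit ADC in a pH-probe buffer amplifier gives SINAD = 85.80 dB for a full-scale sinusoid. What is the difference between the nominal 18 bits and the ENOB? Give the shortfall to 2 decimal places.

N_eff = (85.80 − 1.76)/6.02 = 13.9601 bits.
Shortfall = 18 − 13.9601 = 4.0399 bits.

4.04 bits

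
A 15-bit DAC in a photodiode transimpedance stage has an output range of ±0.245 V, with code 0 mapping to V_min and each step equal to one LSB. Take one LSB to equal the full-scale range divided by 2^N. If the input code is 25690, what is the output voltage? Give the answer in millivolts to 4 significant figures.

Range = 0.245 − (-0.245) = 0.49 V. LSB = 0.49 V / 2^15.
V_out = V_min + code × LSB = -0.245 V + 25690 × 0.49 V / 32768
      = -0.245 V + 0.384158 V = 0.139158 V.

139.2 mV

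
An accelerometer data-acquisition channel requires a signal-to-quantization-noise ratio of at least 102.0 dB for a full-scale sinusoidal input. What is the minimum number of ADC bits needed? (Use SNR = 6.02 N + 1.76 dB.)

17 bits

Required N = ⌈(102.0 − 1.76)/6.02⌉ = ⌈16.651⌉ = 17.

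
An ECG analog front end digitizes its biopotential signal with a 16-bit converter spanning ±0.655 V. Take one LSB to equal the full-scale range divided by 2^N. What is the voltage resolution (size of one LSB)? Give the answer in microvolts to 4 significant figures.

19.99 µV

Range = 0.655 − (-0.655) = 1.31 V.
Number of codes = 2^16 = 65536.
LSB = 1.31 V / 2^16 = 19.99 µV.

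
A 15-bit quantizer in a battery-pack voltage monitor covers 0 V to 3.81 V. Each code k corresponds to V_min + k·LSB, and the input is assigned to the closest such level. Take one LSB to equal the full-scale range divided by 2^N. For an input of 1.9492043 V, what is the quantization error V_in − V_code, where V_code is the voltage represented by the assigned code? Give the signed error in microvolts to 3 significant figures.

+21.0 µV

Full-scale range = 3.81 V. LSB = 3.81 V / 2^15 ≈ 116.3 µV.
(V_in − V_min)/LSB = (1.9492043 − (0)) × 32768/3.81 = 16764.1802 → nearest code k = 16764.
Reconstructed level: 0 + 16764 × 3.81/32768 V = 1.9491833496 V.
V_in − V_code = 1.9492043 − (1.9491833496) = +21.0 µV.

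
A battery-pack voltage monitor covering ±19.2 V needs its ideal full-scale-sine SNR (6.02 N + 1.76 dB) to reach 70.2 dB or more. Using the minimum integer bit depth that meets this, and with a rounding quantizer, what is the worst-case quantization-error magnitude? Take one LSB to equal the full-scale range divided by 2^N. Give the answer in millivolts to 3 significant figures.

Span: 19.2 V − (-19.2 V) = 38.4 V.
N ≥ (70.2 − 1.76)/6.02 = 11.369 → N_min = 12.
LSB = 38.4 V / 2^12 = 9.3750 mV.
Max error for round-to-nearest is LSB/2 = 4.69 mV.

4.69 mV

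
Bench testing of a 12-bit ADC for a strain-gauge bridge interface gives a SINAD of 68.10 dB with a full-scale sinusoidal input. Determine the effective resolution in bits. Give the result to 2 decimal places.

Inverting SNR = 6.02 N + 1.76: N_eff = (68.10 − 1.76)/6.02 = 11.0199.

11.02 bits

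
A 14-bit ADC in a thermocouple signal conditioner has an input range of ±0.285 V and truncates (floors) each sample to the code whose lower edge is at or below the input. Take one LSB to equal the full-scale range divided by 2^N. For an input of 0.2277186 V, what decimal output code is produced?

14737

Span: 0.285 V − (-0.285 V) = 0.57 V. LSB = 0.57 V / 2^14 ≈ 34.79 µV.
code = ⌊(V_in − V_min)/LSB⌋ = ⌊(V_in − V_min) × 2^14 / range⌋
     = ⌊(0.2277186 − (-0.285)) × 16384 / 0.57⌋ = ⌊0.5127186 × 16384/0.57⌋
     = ⌊14737.511⌋ = 14737.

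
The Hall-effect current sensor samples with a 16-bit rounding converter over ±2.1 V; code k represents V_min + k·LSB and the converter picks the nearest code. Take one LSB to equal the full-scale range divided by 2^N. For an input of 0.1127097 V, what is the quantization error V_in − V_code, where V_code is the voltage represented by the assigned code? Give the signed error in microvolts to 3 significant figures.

−19.2 µV

Span: 2.1 V − (-2.1 V) = 4.2 V. LSB = 4.2 V / 2^16 ≈ 64.09 µV.
(0.1127097 − (-2.1)) / LSB = 2.2127097 × 65536/4.2 = 34526.7007. Nearest integer: k = 34527.
V_code = -2.1 + (34527/65536) × 4.2 = 0.11272888184 V.
V_in − V_code = 0.1127097 − (0.11272888184) = −19.2 µV.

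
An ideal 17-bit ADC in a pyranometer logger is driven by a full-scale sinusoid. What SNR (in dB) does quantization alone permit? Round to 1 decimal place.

104.1 dB

For an ideal N-bit converter with full-scale sine input, SNR = 6.02 N + 1.76 dB. SNR = 6.02 × 17 + 1.76 = 102.34 + 1.76 = 104.10 dB.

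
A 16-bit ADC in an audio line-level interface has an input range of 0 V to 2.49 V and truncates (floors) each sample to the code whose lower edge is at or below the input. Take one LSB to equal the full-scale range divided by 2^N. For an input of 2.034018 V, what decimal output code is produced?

53534

Full-scale range = 2.49 V. LSB = 2.49 V / 2^16 ≈ 37.99 µV.
code = ⌊(V_in − V_min)/LSB⌋ = ⌊(V_in − V_min) × 2^16 / range⌋
     = ⌊(2.034018 − (0)) × 65536 / 2.49⌋ = ⌊2.034018 × 65536/2.49⌋
     = ⌊53534.700⌋ = 53534.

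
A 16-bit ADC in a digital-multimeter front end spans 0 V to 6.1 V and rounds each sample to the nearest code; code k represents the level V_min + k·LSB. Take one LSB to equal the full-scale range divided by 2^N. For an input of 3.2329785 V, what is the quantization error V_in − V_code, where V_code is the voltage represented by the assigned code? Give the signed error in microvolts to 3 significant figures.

−14.1 µV

Span = 6.1 V. LSB = 6.1 V / 2^16 ≈ 93.08 µV.
Position in LSBs: (3.2329785 − (0)) × 65536/6.1 = 34733.8490; rounding gives k = 34734.
V_code = V_min + k × range/2^16 = 0 + 34734 × 6.1/65536 = 3.2329925537 V.
e = 3.2329785 − (3.2329925537) = −14.1 µV.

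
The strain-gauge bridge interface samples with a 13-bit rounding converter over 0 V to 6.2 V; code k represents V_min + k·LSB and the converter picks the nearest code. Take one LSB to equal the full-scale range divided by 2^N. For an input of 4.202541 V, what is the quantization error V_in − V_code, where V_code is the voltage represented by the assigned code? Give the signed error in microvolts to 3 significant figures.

Full-scale range = 6.2 V. LSB = 6.2 V / 2^13 ≈ 0.7568 mV.
(V_in − V_min)/LSB = (4.202541 − (0)) × 8192/6.2 = 5552.7768 → nearest code k = 5553.
V_code = V_min + k × range/2^13 = 0 + 5553 × 6.2/8192 = 4.202709961 V.
Error = V_in − V_code = 4.202541 − (4.202709961) = −169 µV.

−169 µV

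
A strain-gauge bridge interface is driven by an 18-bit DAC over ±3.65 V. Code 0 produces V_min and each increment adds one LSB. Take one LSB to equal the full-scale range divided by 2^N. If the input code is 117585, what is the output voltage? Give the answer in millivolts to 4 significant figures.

Full-scale range = 3.65 V − (-3.65 V) = 7.3 V. LSB = 7.3 V / 2^18.
V_out = -3.65 + 117585 × (7.3/262144) V
      = -3.65 + 3.27442 = -0.375576 V.

-375.6 mV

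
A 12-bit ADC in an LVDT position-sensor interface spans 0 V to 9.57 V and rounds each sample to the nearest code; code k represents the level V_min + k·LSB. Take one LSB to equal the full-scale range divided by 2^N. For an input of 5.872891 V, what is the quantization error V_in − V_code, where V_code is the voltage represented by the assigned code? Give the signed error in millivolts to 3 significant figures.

Full-scale range = 9.57 V. LSB = 9.57 V / 2^12 ≈ 2.336 mV.
(5.872891 − (0)) / LSB = 5.872891 × 4096/9.57 = 2513.6219. Nearest integer: k = 2514.
V_code = V_min + k × range/2^12 = 0 + 2514 × 9.57/4096 = 5.873774414 V.
e = 5.872891 − (5.873774414) = −0.883 mV.

−0.883 mV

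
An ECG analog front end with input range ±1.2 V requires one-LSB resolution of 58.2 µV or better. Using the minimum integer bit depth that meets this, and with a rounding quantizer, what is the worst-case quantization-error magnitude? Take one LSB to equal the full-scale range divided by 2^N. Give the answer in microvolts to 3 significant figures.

Full-scale range = 1.2 V − (-1.2 V) = 2.4 V.
Need 2^N ≥ 2.4 V / 58.2 µV = 41240 → N_min = 16.
LSB = 2.4 V / 2^16 = 36.621 µV.
|e|_max = LSB/2 = 18.3 µV.

18.3 µV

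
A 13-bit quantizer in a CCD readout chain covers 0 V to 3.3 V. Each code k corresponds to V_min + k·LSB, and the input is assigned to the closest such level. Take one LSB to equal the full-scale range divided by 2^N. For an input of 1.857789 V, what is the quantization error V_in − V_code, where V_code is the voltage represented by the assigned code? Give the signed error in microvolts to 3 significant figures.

Full-scale range = 3.3 V. LSB = 3.3 V / 2^13 ≈ 402.8 µV.
(V_in − V_min)/LSB = (1.857789 − (0)) × 8192/3.3 = 4611.8205 → nearest code k = 4612.
Reconstructed level: 0 + 4612 × 3.3/8192 V = 1.857861328 V.
e = 1.857789 − (1.857861328) = −72.3 µV.

−72.3 µV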